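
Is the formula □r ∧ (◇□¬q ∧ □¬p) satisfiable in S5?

Satisfiable

1. □r ∧ (◇□¬q ∧ □¬p), w0
2. □r, w0
3. ◇□¬q ∧ □¬p, w0
4. ◇□¬q, w0
5. □¬p, w0
6. r, w0
7. ¬p, w0
8. □¬q, w1
9. r, w1
10. ¬p, w1
11. ¬q, w0
12. ¬q, w1
Accessibility: w0Rw0, w0Rw1, w1Rw0, w1Rw1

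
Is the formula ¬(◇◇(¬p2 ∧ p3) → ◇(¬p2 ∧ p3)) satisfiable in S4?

1. ¬(◇◇(¬p2 ∧ p3) → ◇(¬p2 ∧ p3)), w0
2. ◇◇(¬p2 ∧ p3), w0
3. ¬◇(¬p2 ∧ p3), w0
4. ¬(¬p2 ∧ p3), w0
5. ¬p3, w0
6. ◇(¬p2 ∧ p3), w1
7. ¬(¬p2 ∧ p3), w1
8. ¬p3, w1
9. ¬p2 ∧ p3, w2
10. ¬p2, w2
11. p3, w2
12. ¬(¬p2 ∧ p3), w2
13. ¬p3, w2
Accessibility: w0Rw0, w0Rw1, w0Rw2, w1Rw1, w1Rw2, w2Rw2
Branch closes: p3 and ¬p3 both at w2.
(One branch shown.) All branches close.

Unsatisfiable (every branch closes)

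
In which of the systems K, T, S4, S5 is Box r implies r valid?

T, S4, S5

T-tableau for the negation not (Box r implies r):
1. not (Box r implies r), u
2. Box r, u   [neg-implies-rule on 1]
3. not r, u   [neg-implies-rule on 1]
4. r, u   [Box-rule on 2 via uRu]
Accessibility: uRu
Branch closes: r and not r both at u.
Every branch closes (one shown): valid in T, hence also in S4, S5 (every theorem of T is a theorem of S4 and S5).
K-tableau for the negation not (Box r implies r):
1. not (Box r implies r), u
2. Box r, u   [neg-implies-rule on 1]
3. not r, u   [neg-implies-rule on 1]
Complete open branch: countermodel on a K-frame, so not valid in K.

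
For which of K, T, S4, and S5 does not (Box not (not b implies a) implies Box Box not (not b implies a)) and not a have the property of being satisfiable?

T-tableau for the formula:
1. not (Box not (not b implies a) implies Box Box not (not b implies a)) and not a, u
2. not (Box not (not b implies a) implies Box Box not (not b implies a)), u
3. not a, u
4. Box not (not b implies a), u
5. not Box Box not (not b implies a), u
6. not (not b implies a), u
7. not b, u
8. not Box not (not b implies a), v
9. not (not b implies a), v
10. not b, v
11. not a, v
12. not b implies a, w
13. a, w
Accessibility: uRu, uRv, vRv, vRw, wRw
Complete open branch: satisfiable in T, hence also in K (this T-model is also a K-model).
S4-tableau for the formula:
1. not (Box not (not b implies a) implies Box Box not (not b implies a)) and not a, u
2. not (Box not (not b implies a) implies Box Box not (not b implies a)), u
3. not a, u
4. Box not (not b implies a), u
5. not Box Box not (not b implies a), u
6. not (not b implies a), u
7. not b, u
8. not Box not (not b implies a), v
9. not (not b implies a), v
10. not b, v
11. not a, v
12. not b implies a, w
13. not (not b implies a), w
14. not b, w
15. not a, w
16. a, w
Accessibility: uRu, uRv, uRw, vRv, vRw, wRw
Branch closes: a and not a both at w.
Every branch closes (one shown): unsatisfiable in S4, hence also in S5 (every S5-frame is an S4-frame).

K, T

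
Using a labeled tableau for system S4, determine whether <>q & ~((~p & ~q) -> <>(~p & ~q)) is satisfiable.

Unsatisfiable

1. <>q & ~((~p & ~q) -> <>(~p & ~q)), w0
2. <>q, w0   [&-rule on 1]
3. ~((~p & ~q) -> <>(~p & ~q)), w0   [&-rule on 1]
4. ~p & ~q, w0   [~->-rule on 3]
5. ~<>(~p & ~q), w0   [~->-rule on 3]
6. ~p, w0   [&-rule on 4]
7. ~q, w0   [&-rule on 4]
8. ~(~p & ~q), w0   [~<>-rule on 5 via w0Rw0]
9. q, w0   [~&-rule on 8 (branches; this branch)]
Accessibility: w0Rw0
Branch closes: q and ~q both at w0.
(One branch shown.) All branches close.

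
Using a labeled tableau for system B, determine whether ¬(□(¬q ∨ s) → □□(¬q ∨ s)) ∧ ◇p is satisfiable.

1. ¬(□(¬q ∨ s) → □□(¬q ∨ s)) ∧ ◇p, 0
2. ¬(□(¬q ∨ s) → □□(¬q ∨ s)), 0   [∧-rule on 1]
3. ◇p, 0   [∧-rule on 1]
4. □(¬q ∨ s), 0   [¬→-rule on 2]
5. ¬□□(¬q ∨ s), 0   [¬→-rule on 2]
6. ¬q ∨ s, 0   [□-rule on 4 via 0R0]
7. s, 0   [∨-rule on 6 (branches; this branch)]
8. p, 1   [◇-rule on 3: fresh world 1, 0R1]
9. ¬q ∨ s, 1   [□-rule on 4 via 0R1]
10. s, 1   [∨-rule on 9 (branches; this branch)]
11. ¬□(¬q ∨ s), 2   [¬□-rule on 5: fresh world 2, 0R2]
12. ¬q ∨ s, 2   [□-rule on 4 via 0R2]
13. s, 2   [∨-rule on 12 (branches; this branch)]
14. ¬(¬q ∨ s), 3   [¬□-rule on 11: fresh world 3, 2R3]
15. q, 3   [¬∨-rule on 14]
16. ¬s, 3   [¬∨-rule on 14]
Accessibility: 0R0, 0R1, 0R2, 1R0, 1R1, 2R0, 2R2, 2R3, 3R2, 3R3

Satisfiable (open branch found)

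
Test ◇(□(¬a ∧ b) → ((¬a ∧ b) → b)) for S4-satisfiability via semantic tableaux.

Yes, satisfiable

1. ◇(□(¬a ∧ b) → ((¬a ∧ b) → b)), 0
2. □(¬a ∧ b) → ((¬a ∧ b) → b), 1   [◇-rule on 1: fresh world 1, 0R1]
3. (¬a ∧ b) → b, 1   [→-rule on 2 (branches; this branch)]
4. b, 1   [→-rule on 3 (branches; this branch)]
Accessibility: 0R0, 0R1, 1R1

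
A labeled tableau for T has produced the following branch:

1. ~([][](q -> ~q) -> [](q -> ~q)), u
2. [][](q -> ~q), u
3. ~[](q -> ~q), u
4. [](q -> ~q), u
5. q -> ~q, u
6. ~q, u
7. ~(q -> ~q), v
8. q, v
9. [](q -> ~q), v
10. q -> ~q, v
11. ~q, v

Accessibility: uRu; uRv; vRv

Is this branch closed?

Closed

Both q and ~q appear at v.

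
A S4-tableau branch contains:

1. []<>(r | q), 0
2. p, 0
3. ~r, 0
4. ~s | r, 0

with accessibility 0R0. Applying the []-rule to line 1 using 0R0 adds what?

<>(r | q), 0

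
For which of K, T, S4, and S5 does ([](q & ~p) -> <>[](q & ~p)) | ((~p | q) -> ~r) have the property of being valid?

K-tableau for the negation ~(([](q & ~p) -> <>[](q & ~p)) | ((~p | q) -> ~r)):
1. ~(([](q & ~p) -> <>[](q & ~p)) | ((~p | q) -> ~r)), w0
2. ~([](q & ~p) -> <>[](q & ~p)), w0
3. ~((~p | q) -> ~r), w0
4. [](q & ~p), w0
5. ~<>[](q & ~p), w0
6. ~p | q, w0
7. r, w0
8. q, w0
Complete open branch: countermodel on a K-frame, so not valid in K.
T-tableau for the negation ~(([](q & ~p) -> <>[](q & ~p)) | ((~p | q) -> ~r)):
1. ~(([](q & ~p) -> <>[](q & ~p)) | ((~p | q) -> ~r)), w0
2. ~([](q & ~p) -> <>[](q & ~p)), w0
3. ~((~p | q) -> ~r), w0
4. [](q & ~p), w0
5. ~<>[](q & ~p), w0
6. ~p | q, w0
7. r, w0
8. q & ~p, w0
9. q, w0
10. ~p, w0
11. ~[](q & ~p), w0
12. ~(q & ~p), w1
13. q & ~p, w1
14. q, w1
15. ~p, w1
16. ~[](q & ~p), w1
17. p, w1
Accessibility: w0Rw0, w0Rw1, w1Rw1
Branch closes: p and ~p both at w1.
Every branch closes (one shown): valid in T, hence also in S4, S5 (every theorem of T is a theorem of S4 and S5).

T, S4, S5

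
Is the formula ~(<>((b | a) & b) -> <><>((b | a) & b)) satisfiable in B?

1. ~(<>((b | a) & b) -> <><>((b | a) & b)), u
2. <>((b | a) & b), u   [~->-rule on 1]
3. ~<><>((b | a) & b), u   [~->-rule on 1]
4. ~<>((b | a) & b), u   [~<>-rule on 3 via uRu]
5. ~((b | a) & b), u   [~<>-rule on 4 via uRu]
6. ~(b | a), u   [~&-rule on 5 (branches; this branch)]
7. ~b, u   [~|-rule on 6]
8. ~a, u   [~|-rule on 6]
9. (b | a) & b, v   [<>-rule on 2: fresh world v, uRv]
10. b | a, v   [&-rule on 9]
11. b, v   [&-rule on 9]
12. ~<>((b | a) & b), v   [~<>-rule on 3 via uRv]
13. ~((b | a) & b), v   [~<>-rule on 4 via uRv]
14. a, v   [|-rule on 10 (branches; this branch)]
15. ~(b | a), v   [~&-rule on 13 (branches; this branch)]
16. ~b, v   [~|-rule on 15]
17. ~a, v   [~|-rule on 15]
Accessibility: uRu, uRv, vRu, vRv
Branch closes: b and ~b both at v.
(One branch shown.) All branches close.

Unsatisfiable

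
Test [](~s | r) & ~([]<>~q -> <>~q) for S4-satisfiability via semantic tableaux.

1. [](~s | r) & ~([]<>~q -> <>~q), 0
2. [](~s | r), 0
3. ~([]<>~q -> <>~q), 0
4. []<>~q, 0
5. ~<>~q, 0
6. ~s | r, 0
7. <>~q, 0
8. q, 0
9. r, 0
10. ~q, 1
11. ~s | r, 1
12. <>~q, 1
13. q, 1
Accessibility: 0R0, 0R1, 1R1
Branch closes: q and ~q both at 1.
Every branch closes; the branch above is one of them.

Unsatisfiable (every branch closes)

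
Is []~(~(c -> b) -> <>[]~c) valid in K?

Not valid

Tableau for the negation ~[]~(~(c -> b) -> <>[]~c):
1. ~[]~(~(c -> b) -> <>[]~c), u
2. ~(c -> b) -> <>[]~c, v
3. <>[]~c, v
4. []~c, w
Accessibility: uRv, vRw
The negation has an open branch (countermodel exists).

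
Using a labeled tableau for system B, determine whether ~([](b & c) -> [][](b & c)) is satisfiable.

Satisfiable

1. ~([](b & c) -> [][](b & c)), 0
2. [](b & c), 0
3. ~[][](b & c), 0
4. b & c, 0
5. b, 0
6. c, 0
7. ~[](b & c), 1
8. b & c, 1
9. b, 1
10. c, 1
11. ~(b & c), 2
12. ~c, 2
Accessibility: 0R0, 0R1, 1R0, 1R1, 1R2, 2R1, 2R2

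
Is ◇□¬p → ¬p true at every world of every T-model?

Not valid

Tableau for the negation ¬(◇□¬p → ¬p):
1. ¬(◇□¬p → ¬p), 0
2. ◇□¬p, 0   [¬→-rule on 1]
3. p, 0   [¬→-rule on 1]
4. □¬p, 1   [◇-rule on 2: fresh world 1, 0R1]
5. ¬p, 1   [□-rule on 4 via 1R1]
Accessibility: 0R0, 0R1, 1R1
The negation has an open branch (countermodel exists).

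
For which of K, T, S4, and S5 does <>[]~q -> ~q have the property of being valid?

S5

S5-tableau for the negation ~(<>[]~q -> ~q):
1. ~(<>[]~q -> ~q), u
2. <>[]~q, u
3. q, u
4. []~q, v
5. ~q, u
Accessibility: uRu, uRv, vRu, vRv
Branch closes: q and ~q both at u.
Every branch closes (one shown): valid in S5.
S4-tableau for the negation ~(<>[]~q -> ~q):
1. ~(<>[]~q -> ~q), u
2. <>[]~q, u
3. q, u
4. []~q, v
5. ~q, v
Accessibility: uRu, uRv, vRv
Complete open branch: countermodel on an S4-frame, so not valid in S4, nor in K, T (the same frame is also a K-frame and a T-frame).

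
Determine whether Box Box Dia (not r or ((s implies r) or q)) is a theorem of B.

Valid in B

Tableau for the negation not Box Box Dia (not r or ((s implies r) or q)):
1. not Box Box Dia (not r or ((s implies r) or q)), u
2. not Box Dia (not r or ((s implies r) or q)), v
3. not Dia (not r or ((s implies r) or q)), w
4. not (not r or ((s implies r) or q)), v
5. r, v
6. not ((s implies r) or q), v
7. not (s implies r), v
8. not q, v
9. s, v
10. not r, v
Accessibility: uRu, uRv, vRu, vRv, vRw, wRv, wRw
Branch closes: r and not r both at v.
Every branch of the negation's tableau closes; the branch above is one of them.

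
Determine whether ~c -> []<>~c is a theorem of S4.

No, not valid

Tableau for the negation ~(~c -> []<>~c):
1. ~(~c -> []<>~c), 0
2. ~c, 0   [~->-rule on 1]
3. ~[]<>~c, 0   [~->-rule on 1]
4. ~<>~c, 1   [~[]-rule on 3: fresh world 1, 0R1]
5. c, 1   [~<>-rule on 4 via 1R1]
Accessibility: 0R0, 0R1, 1R1
The negation has an open branch (countermodel exists).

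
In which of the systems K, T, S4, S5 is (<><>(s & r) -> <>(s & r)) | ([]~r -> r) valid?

T-tableau for the negation ~((<><>(s & r) -> <>(s & r)) | ([]~r -> r)):
1. ~((<><>(s & r) -> <>(s & r)) | ([]~r -> r)), w0
2. ~(<><>(s & r) -> <>(s & r)), w0
3. ~([]~r -> r), w0
4. <><>(s & r), w0
5. ~<>(s & r), w0
6. []~r, w0
7. ~r, w0
8. ~(s & r), w0
9. <>(s & r), w1
10. ~(s & r), w1
11. ~r, w1
12. s & r, w2
13. s, w2
14. r, w2
Accessibility: w0Rw0, w0Rw1, w1Rw1, w1Rw2, w2Rw2
Complete open branch: countermodel on a T-frame, so not valid in T, nor in K (the same frame is also a K-frame).
S4-tableau for the negation ~((<><>(s & r) -> <>(s & r)) | ([]~r -> r)):
1. ~((<><>(s & r) -> <>(s & r)) | ([]~r -> r)), w0
2. ~(<><>(s & r) -> <>(s & r)), w0
3. ~([]~r -> r), w0
4. <><>(s & r), w0
5. ~<>(s & r), w0
6. []~r, w0
7. ~r, w0
8. ~(s & r), w0
9. <>(s & r), w1
10. ~(s & r), w1
11. ~r, w1
12. s & r, w2
13. s, w2
14. r, w2
15. ~(s & r), w2
16. ~r, w2
Accessibility: w0Rw0, w0Rw1, w0Rw2, w1Rw1, w1Rw2, w2Rw2
Branch closes: r and ~r both at w2.
Every branch closes (one shown): valid in S4, hence also in S5 (every theorem of S4 is a theorem of S5).

S4, S5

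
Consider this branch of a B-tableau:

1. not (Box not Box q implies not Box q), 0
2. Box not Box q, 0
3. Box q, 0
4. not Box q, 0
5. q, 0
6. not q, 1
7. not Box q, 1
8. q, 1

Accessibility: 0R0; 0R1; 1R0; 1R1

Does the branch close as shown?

Both q and not q appear at 1.

Yes, closed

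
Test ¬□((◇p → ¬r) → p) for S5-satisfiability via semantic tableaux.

Satisfiable (open branch found)

1. ¬□((◇p → ¬r) → p), u
2. ¬((◇p → ¬r) → p), v
3. ◇p → ¬r, v
4. ¬p, v
5. ¬r, v
Accessibility: uRu, uRv, vRu, vRv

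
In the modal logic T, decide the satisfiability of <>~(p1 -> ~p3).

Yes, satisfiable

1. <>~(p1 -> ~p3), 0
2. ~(p1 -> ~p3), 1
3. p1, 1
4. p3, 1
Accessibility: 0R0, 0R1, 1R1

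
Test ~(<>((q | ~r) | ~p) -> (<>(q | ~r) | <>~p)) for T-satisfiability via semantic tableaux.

Unsatisfiable

1. ~(<>((q | ~r) | ~p) -> (<>(q | ~r) | <>~p)), 0
2. <>((q | ~r) | ~p), 0
3. ~(<>(q | ~r) | <>~p), 0
4. ~<>(q | ~r), 0
5. ~<>~p, 0
6. ~(q | ~r), 0
7. ~q, 0
8. r, 0
9. p, 0
10. (q | ~r) | ~p, 1
11. ~(q | ~r), 1
12. ~q, 1
13. r, 1
14. p, 1
15. q | ~r, 1
16. ~r, 1
Accessibility: 0R0, 0R1, 1R1
Branch closes: r and ~r both at 1.
All branches of the tableau close; one closing branch shown above.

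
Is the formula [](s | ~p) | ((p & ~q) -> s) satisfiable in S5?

1. [](s | ~p) | ((p & ~q) -> s), w0
2. (p & ~q) -> s, w0
3. s, w0
Accessibility: w0Rw0

Satisfiable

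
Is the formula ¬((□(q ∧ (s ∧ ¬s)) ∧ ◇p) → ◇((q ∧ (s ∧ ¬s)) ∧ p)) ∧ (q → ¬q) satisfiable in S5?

Unsatisfiable

1. ¬((□(q ∧ (s ∧ ¬s)) ∧ ◇p) → ◇((q ∧ (s ∧ ¬s)) ∧ p)) ∧ (q → ¬q), u
2. ¬((□(q ∧ (s ∧ ¬s)) ∧ ◇p) → ◇((q ∧ (s ∧ ¬s)) ∧ p)), u   [∧-rule on 1]
3. q → ¬q, u   [∧-rule on 1]
4. □(q ∧ (s ∧ ¬s)) ∧ ◇p, u   [¬→-rule on 2]
5. ¬◇((q ∧ (s ∧ ¬s)) ∧ p), u   [¬→-rule on 2]
6. □(q ∧ (s ∧ ¬s)), u   [∧-rule on 4]
7. ◇p, u   [∧-rule on 4]
8. ¬((q ∧ (s ∧ ¬s)) ∧ p), u   [¬◇-rule on 5 via uRu]
9. q ∧ (s ∧ ¬s), u   [□-rule on 6 via uRu]
10. q, u   [∧-rule on 9]
11. s ∧ ¬s, u   [∧-rule on 9]
12. s, u   [∧-rule on 11]
13. ¬s, u   [∧-rule on 11]
Accessibility: uRu
Branch closes: s and ¬s both at u.
(One branch shown.) All branches close.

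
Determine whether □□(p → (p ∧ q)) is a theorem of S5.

Not valid

Tableau for the negation ¬□□(p → (p ∧ q)):
1. ¬□□(p → (p ∧ q)), w0
2. ¬□(p → (p ∧ q)), w1
3. ¬(p → (p ∧ q)), w2
4. p, w2
5. ¬(p ∧ q), w2
6. ¬q, w2
Accessibility: w0Rw0, w0Rw1, w0Rw2, w1Rw0, w1Rw1, w1Rw2, w2Rw0, w2Rw1, w2Rw2
The negation has an open branch (countermodel exists).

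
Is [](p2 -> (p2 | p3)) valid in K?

Tableau for the negation ~[](p2 -> (p2 | p3)):
1. ~[](p2 -> (p2 | p3)), w0
2. ~(p2 -> (p2 | p3)), w1
3. p2, w1
4. ~(p2 | p3), w1
5. ~p2, w1
6. ~p3, w1
Accessibility: w0Rw1
Branch closes: p2 and ~p2 both at w1.
All branches of the negation close; one closing branch shown above.

Valid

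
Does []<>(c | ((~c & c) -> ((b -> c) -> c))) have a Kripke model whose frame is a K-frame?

Satisfiable

1. []<>(c | ((~c & c) -> ((b -> c) -> c))), w0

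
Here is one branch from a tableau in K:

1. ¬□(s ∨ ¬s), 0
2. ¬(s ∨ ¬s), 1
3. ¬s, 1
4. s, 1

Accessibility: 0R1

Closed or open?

Both s and ¬s appear at 1.

Closed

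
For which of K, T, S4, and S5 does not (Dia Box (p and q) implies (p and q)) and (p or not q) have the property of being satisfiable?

K, T, S4

S4-tableau for the formula:
1. not (Dia Box (p and q) implies (p and q)) and (p or not q), u
2. not (Dia Box (p and q) implies (p and q)), u   [and-rule on 1]
3. p or not q, u   [and-rule on 1]
4. Dia Box (p and q), u   [neg-implies-rule on 2]
5. not (p and q), u   [neg-implies-rule on 2]
6. not q, u   [or-rule on 3 (branches; this branch)]
7. Box (p and q), v   [Dia-rule on 4: fresh world v, uRv]
8. p and q, v   [Box-rule on 7 via vRv]
9. p, v   [and-rule on 8]
10. q, v   [and-rule on 8]
Accessibility: uRu, uRv, vRv
Complete open branch: satisfiable in S4, hence also in K, T (this S4-model is also a K-model and a T-model).
S5-tableau for the formula:
1. not (Dia Box (p and q) implies (p and q)) and (p or not q), u
2. not (Dia Box (p and q) implies (p and q)), u   [and-rule on 1]
3. p or not q, u   [and-rule on 1]
4. Dia Box (p and q), u   [neg-implies-rule on 2]
5. not (p and q), u   [neg-implies-rule on 2]
6. not q, u   [or-rule on 3 (branches; this branch)]
7. Box (p and q), v   [Dia-rule on 4: fresh world v, uRv]
8. p and q, u   [Box-rule on 7 via vRu]
9. p, u   [and-rule on 8]
10. q, u   [and-rule on 8]
Accessibility: uRu, uRv, vRu, vRv
Branch closes: q and not q both at u.
Every branch closes (one shown): unsatisfiable in S5.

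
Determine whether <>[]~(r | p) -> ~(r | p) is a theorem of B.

Valid

Tableau for the negation ~(<>[]~(r | p) -> ~(r | p)):
1. ~(<>[]~(r | p) -> ~(r | p)), u
2. <>[]~(r | p), u
3. r | p, u
4. p, u
5. []~(r | p), v
6. ~(r | p), u
7. ~r, u
8. ~p, u
Accessibility: uRu, uRv, vRu, vRv
Branch closes: p and ~p both at u.
All branches of the negation close; one closing branch shown above.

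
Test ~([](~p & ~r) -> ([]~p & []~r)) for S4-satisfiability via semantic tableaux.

Unsatisfiable

1. ~([](~p & ~r) -> ([]~p & []~r)), 0
2. [](~p & ~r), 0
3. ~([]~p & []~r), 0
4. ~p & ~r, 0
5. ~p, 0
6. ~r, 0
7. ~[]~r, 0
8. r, 1
9. ~p & ~r, 1
10. ~p, 1
11. ~r, 1
Accessibility: 0R0, 0R1, 1R1
Branch closes: r and ~r both at 1.
Every branch closes; the branch above is one of them.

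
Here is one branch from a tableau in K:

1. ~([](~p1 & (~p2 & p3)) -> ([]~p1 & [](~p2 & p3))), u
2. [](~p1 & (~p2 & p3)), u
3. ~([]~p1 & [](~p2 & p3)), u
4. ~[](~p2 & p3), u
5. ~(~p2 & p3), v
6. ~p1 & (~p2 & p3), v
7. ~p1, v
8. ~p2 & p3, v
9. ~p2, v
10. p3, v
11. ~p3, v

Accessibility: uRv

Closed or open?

Both p3 and ~p3 appear at v.

Yes, closed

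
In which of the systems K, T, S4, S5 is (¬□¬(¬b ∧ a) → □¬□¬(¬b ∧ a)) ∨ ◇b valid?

S5

S4-tableau for the negation ¬((¬□¬(¬b ∧ a) → □¬□¬(¬b ∧ a)) ∨ ◇b):
1. ¬((¬□¬(¬b ∧ a) → □¬□¬(¬b ∧ a)) ∨ ◇b), w0
2. ¬(¬□¬(¬b ∧ a) → □¬□¬(¬b ∧ a)), w0   [¬∨-rule on 1]
3. ¬◇b, w0   [¬∨-rule on 1]
4. ¬□¬(¬b ∧ a), w0   [¬→-rule on 2]
5. ¬□¬□¬(¬b ∧ a), w0   [¬→-rule on 2]
6. ¬b, w0   [¬◇-rule on 3 via w0Rw0]
7. ¬b ∧ a, w1   [¬□-rule on 4: fresh world w1, w0Rw1]
8. ¬b, w1   [∧-rule on 7]
9. a, w1   [∧-rule on 7]
10. □¬(¬b ∧ a), w2   [¬□-rule on 5: fresh world w2, w0Rw2]
11. ¬b, w2   [¬◇-rule on 3 via w0Rw2]
12. ¬(¬b ∧ a), w2   [□-rule on 10 via w2Rw2]
13. ¬a, w2   [¬∧-rule on 12 (branches; this branch)]
Accessibility: w0Rw0, w0Rw1, w0Rw2, w1Rw1, w2Rw2
Complete open branch: countermodel on an S4-frame, so not valid in S4, nor in K, T (the same frame is also a K-frame and a T-frame).
S5-tableau for the negation ¬((¬□¬(¬b ∧ a) → □¬□¬(¬b ∧ a)) ∨ ◇b):
1. ¬((¬□¬(¬b ∧ a) → □¬□¬(¬b ∧ a)) ∨ ◇b), w0
2. ¬(¬□¬(¬b ∧ a) → □¬□¬(¬b ∧ a)), w0   [¬∨-rule on 1]
3. ¬◇b, w0   [¬∨-rule on 1]
4. ¬□¬(¬b ∧ a), w0   [¬→-rule on 2]
5. ¬□¬□¬(¬b ∧ a), w0   [¬→-rule on 2]
6. ¬b, w0   [¬◇-rule on 3 via w0Rw0]
7. ¬b ∧ a, w1   [¬□-rule on 4: fresh world w1, w0Rw1]
8. ¬b, w1   [∧-rule on 7]
9. a, w1   [∧-rule on 7]
10. □¬(¬b ∧ a), w2   [¬□-rule on 5: fresh world w2, w0Rw2]
11. ¬b, w2   [¬◇-rule on 3 via w0Rw2]
12. ¬(¬b ∧ a), w0   [□-rule on 10 via w2Rw0]
13. ¬(¬b ∧ a), w1   [□-rule on 10 via w2Rw1]
14. ¬(¬b ∧ a), w2   [□-rule on 10 via w2Rw2]
15. ¬a, w0   [¬∧-rule on 12 (branches; this branch)]
16. ¬a, w1   [¬∧-rule on 13 (branches; this branch)]
Accessibility: w0Rw0, w0Rw1, w0Rw2, w1Rw0, w1Rw1, w1Rw2, w2Rw0, w2Rw1, w2Rw2
Branch closes: a and ¬a both at w1.
Every branch closes (one shown): valid in S5.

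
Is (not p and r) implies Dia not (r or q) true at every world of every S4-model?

Tableau for the negation not ((not p and r) implies Dia not (r or q)):
1. not ((not p and r) implies Dia not (r or q)), u
2. not p and r, u   [neg-implies-rule on 1]
3. not Dia not (r or q), u   [neg-implies-rule on 1]
4. not p, u   [and-rule on 2]
5. r, u   [and-rule on 2]
6. r or q, u   [neg-Dia-rule on 3 via uRu]
7. q, u   [or-rule on 6 (branches; this branch)]
Accessibility: uRu
The negation has an open branch (countermodel exists).

Invalid (countermodel exists)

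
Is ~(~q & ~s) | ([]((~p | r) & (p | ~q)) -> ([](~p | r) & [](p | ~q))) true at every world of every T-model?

Tableau for the negation ~(~(~q & ~s) | ([]((~p | r) & (p | ~q)) -> ([](~p | r) & [](p | ~q)))):
1. ~(~(~q & ~s) | ([]((~p | r) & (p | ~q)) -> ([](~p | r) & [](p | ~q)))), u
2. ~q & ~s, u
3. ~([]((~p | r) & (p | ~q)) -> ([](~p | r) & [](p | ~q))), u
4. ~q, u
5. ~s, u
6. []((~p | r) & (p | ~q)), u
7. ~([](~p | r) & [](p | ~q)), u
8. (~p | r) & (p | ~q), u
9. ~p | r, u
10. p | ~q, u
11. ~[](p | ~q), u
12. r, u
13. ~(p | ~q), v
14. ~p, v
15. q, v
16. (~p | r) & (p | ~q), v
17. ~p | r, v
18. p | ~q, v
19. r, v
20. ~q, v
Accessibility: uRu, uRv, vRv
Branch closes: q and ~q both at v.
All branches of the negation close; one closing branch shown above.

Valid in T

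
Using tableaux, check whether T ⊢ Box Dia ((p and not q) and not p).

No, not valid

Tableau for the negation not Box Dia ((p and not q) and not p):
1. not Box Dia ((p and not q) and not p), 0
2. not Dia ((p and not q) and not p), 1   [neg-Box-rule on 1: fresh world 1, 0R1]
3. not ((p and not q) and not p), 1   [neg-Dia-rule on 2 via 1R1]
4. p, 1   [neg-and-rule on 3 (branches; this branch)]
Accessibility: 0R0, 0R1, 1R1
The negation has an open branch (countermodel exists).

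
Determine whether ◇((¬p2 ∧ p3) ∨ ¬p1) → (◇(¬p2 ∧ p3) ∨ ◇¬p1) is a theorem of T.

Tableau for the negation ¬(◇((¬p2 ∧ p3) ∨ ¬p1) → (◇(¬p2 ∧ p3) ∨ ◇¬p1)):
1. ¬(◇((¬p2 ∧ p3) ∨ ¬p1) → (◇(¬p2 ∧ p3) ∨ ◇¬p1)), u
2. ◇((¬p2 ∧ p3) ∨ ¬p1), u
3. ¬(◇(¬p2 ∧ p3) ∨ ◇¬p1), u
4. ¬◇(¬p2 ∧ p3), u
5. ¬◇¬p1, u
6. ¬(¬p2 ∧ p3), u
7. p1, u
8. ¬p3, u
9. (¬p2 ∧ p3) ∨ ¬p1, v
10. ¬(¬p2 ∧ p3), v
11. p1, v
12. ¬p2 ∧ p3, v
13. ¬p2, v
14. p3, v
15. ¬p3, v
Accessibility: uRu, uRv, vRv
Branch closes: p3 and ¬p3 both at v.
Every branch of the negation's tableau closes; the branch above is one of them.

Valid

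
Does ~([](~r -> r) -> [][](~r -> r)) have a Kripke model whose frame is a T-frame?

Satisfiable (open branch found)

1. ~([](~r -> r) -> [][](~r -> r)), w0
2. [](~r -> r), w0   [~->-rule on 1]
3. ~[][](~r -> r), w0   [~->-rule on 1]
4. ~r -> r, w0   [[]-rule on 2 via w0Rw0]
5. r, w0   [->-rule on 4 (branches; this branch)]
6. ~[](~r -> r), w1   [~[]-rule on 3: fresh world w1, w0Rw1]
7. ~r -> r, w1   [[]-rule on 2 via w0Rw1]
8. r, w1   [->-rule on 7 (branches; this branch)]
9. ~(~r -> r), w2   [~[]-rule on 6: fresh world w2, w1Rw2]
10. ~r, w2   [~->-rule on 9]
Accessibility: w0Rw0, w0Rw1, w1Rw1, w1Rw2, w2Rw2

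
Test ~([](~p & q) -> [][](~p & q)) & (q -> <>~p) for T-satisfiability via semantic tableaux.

1. ~([](~p & q) -> [][](~p & q)) & (q -> <>~p), u
2. ~([](~p & q) -> [][](~p & q)), u
3. q -> <>~p, u
4. [](~p & q), u
5. ~[][](~p & q), u
6. ~p & q, u
7. ~p, u
8. q, u
9. <>~p, u
10. ~[](~p & q), v
11. ~p & q, v
12. ~p, v
13. q, v
14. ~p, w
15. ~p & q, w
16. q, w
17. ~(~p & q), x
18. ~q, x
Accessibility: uRu, uRv, uRw, vRv, vRx, wRw, xRx

Satisfiable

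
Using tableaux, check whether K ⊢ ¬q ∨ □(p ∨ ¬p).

Valid

Tableau for the negation ¬(¬q ∨ □(p ∨ ¬p)):
1. ¬(¬q ∨ □(p ∨ ¬p)), u
2. q, u
3. ¬□(p ∨ ¬p), u
4. ¬(p ∨ ¬p), v
5. ¬p, v
6. p, v
Accessibility: uRv
Branch closes: p and ¬p both at v.
Every branch of the negation's tableau closes; the branch above is one of them.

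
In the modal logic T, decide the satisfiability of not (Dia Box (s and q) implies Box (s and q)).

Satisfiable (open branch found)

1. not (Dia Box (s and q) implies Box (s and q)), 0
2. Dia Box (s and q), 0   [neg-implies-rule on 1]
3. not Box (s and q), 0   [neg-implies-rule on 1]
4. Box (s and q), 1   [Dia-rule on 2: fresh world 1, 0R1]
5. s and q, 1   [Box-rule on 4 via 1R1]
6. s, 1   [and-rule on 5]
7. q, 1   [and-rule on 5]
8. not (s and q), 2   [neg-Box-rule on 3: fresh world 2, 0R2]
9. not q, 2   [neg-and-rule on 8 (branches; this branch)]
Accessibility: 0R0, 0R1, 0R2, 1R1, 2R2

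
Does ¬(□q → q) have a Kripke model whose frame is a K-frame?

Satisfiable (open branch found)

1. ¬(□q → q), u
2. □q, u   [¬→-rule on 1]
3. ¬q, u   [¬→-rule on 1]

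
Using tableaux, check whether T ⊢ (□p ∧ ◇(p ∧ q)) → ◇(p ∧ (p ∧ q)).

Valid

Tableau for the negation ¬((□p ∧ ◇(p ∧ q)) → ◇(p ∧ (p ∧ q))):
1. ¬((□p ∧ ◇(p ∧ q)) → ◇(p ∧ (p ∧ q))), 0
2. □p ∧ ◇(p ∧ q), 0
3. ¬◇(p ∧ (p ∧ q)), 0
4. □p, 0
5. ◇(p ∧ q), 0
6. ¬(p ∧ (p ∧ q)), 0
7. p, 0
8. ¬(p ∧ q), 0
9. ¬q, 0
10. p ∧ q, 1
11. p, 1
12. q, 1
13. ¬(p ∧ (p ∧ q)), 1
14. ¬(p ∧ q), 1
15. ¬q, 1
Accessibility: 0R0, 0R1, 1R1
Branch closes: q and ¬q both at 1.
All branches of the negation close; one closing branch shown above.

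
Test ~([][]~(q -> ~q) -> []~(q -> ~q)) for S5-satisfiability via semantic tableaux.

1. ~([][]~(q -> ~q) -> []~(q -> ~q)), u
2. [][]~(q -> ~q), u
3. ~[]~(q -> ~q), u
4. []~(q -> ~q), u
5. ~(q -> ~q), u
6. q, u
7. q -> ~q, v
8. []~(q -> ~q), v
9. ~(q -> ~q), v
10. q, v
11. ~q, v
Accessibility: uRu, uRv, vRu, vRv
Branch closes: q and ~q both at v.
(One branch shown.) All branches close.

Unsatisfiable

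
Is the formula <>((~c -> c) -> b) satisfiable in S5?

1. <>((~c -> c) -> b), 0
2. (~c -> c) -> b, 1
3. b, 1
Accessibility: 0R0, 0R1, 1R0, 1R1

Satisfiable (open branch found)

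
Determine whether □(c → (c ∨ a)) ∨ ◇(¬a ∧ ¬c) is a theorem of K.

Valid in K

Tableau for the negation ¬(□(c → (c ∨ a)) ∨ ◇(¬a ∧ ¬c)):
1. ¬(□(c → (c ∨ a)) ∨ ◇(¬a ∧ ¬c)), u
2. ¬□(c → (c ∨ a)), u
3. ¬◇(¬a ∧ ¬c), u
4. ¬(c → (c ∨ a)), v
5. c, v
6. ¬(c ∨ a), v
7. ¬c, v
8. ¬a, v
Accessibility: uRv
Branch closes: c and ¬c both at v.
Every branch of the negation's tableau closes; the branch above is one of them.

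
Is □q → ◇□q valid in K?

Tableau for the negation ¬(□q → ◇□q):
1. ¬(□q → ◇□q), u
2. □q, u   [¬→-rule on 1]
3. ¬◇□q, u   [¬→-rule on 1]
The negation has an open branch (countermodel exists).

Invalid (countermodel exists)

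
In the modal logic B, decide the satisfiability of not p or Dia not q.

1. not p or Dia not q, 0
2. Dia not q, 0
3. not q, 1
Accessibility: 0R0, 0R1, 1R0, 1R1

Yes, satisfiable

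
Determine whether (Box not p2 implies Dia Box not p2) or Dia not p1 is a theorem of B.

Tableau for the negation not ((Box not p2 implies Dia Box not p2) or Dia not p1):
1. not ((Box not p2 implies Dia Box not p2) or Dia not p1), w0
2. not (Box not p2 implies Dia Box not p2), w0
3. not Dia not p1, w0
4. Box not p2, w0
5. not Dia Box not p2, w0
6. p1, w0
7. not p2, w0
8. not Box not p2, w0
9. p2, w1
10. p1, w1
11. not p2, w1
Accessibility: w0Rw0, w0Rw1, w1Rw0, w1Rw1
Branch closes: p2 and not p2 both at w1.
All branches of the negation close; one closing branch shown above.

Valid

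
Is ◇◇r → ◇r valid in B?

Invalid (countermodel exists)

Tableau for the negation ¬(◇◇r → ◇r):
1. ¬(◇◇r → ◇r), w0
2. ◇◇r, w0
3. ¬◇r, w0
4. ¬r, w0
5. ◇r, w1
6. ¬r, w1
7. r, w2
Accessibility: w0Rw0, w0Rw1, w1Rw0, w1Rw1, w1Rw2, w2Rw1, w2Rw2
The negation has an open branch (countermodel exists).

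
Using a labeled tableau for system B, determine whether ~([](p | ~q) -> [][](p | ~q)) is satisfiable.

Satisfiable

1. ~([](p | ~q) -> [][](p | ~q)), 0
2. [](p | ~q), 0   [~->-rule on 1]
3. ~[][](p | ~q), 0   [~->-rule on 1]
4. p | ~q, 0   [[]-rule on 2 via 0R0]
5. ~q, 0   [|-rule on 4 (branches; this branch)]
6. ~[](p | ~q), 1   [~[]-rule on 3: fresh world 1, 0R1]
7. p | ~q, 1   [[]-rule on 2 via 0R1]
8. ~q, 1   [|-rule on 7 (branches; this branch)]
9. ~(p | ~q), 2   [~[]-rule on 6: fresh world 2, 1R2]
10. ~p, 2   [~|-rule on 9]
11. q, 2   [~|-rule on 9]
Accessibility: 0R0, 0R1, 1R0, 1R1, 1R2, 2R1, 2R2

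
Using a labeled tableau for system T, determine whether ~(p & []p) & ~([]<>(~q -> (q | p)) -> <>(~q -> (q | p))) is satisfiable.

1. ~(p & []p) & ~([]<>(~q -> (q | p)) -> <>(~q -> (q | p))), u
2. ~(p & []p), u   [&-rule on 1]
3. ~([]<>(~q -> (q | p)) -> <>(~q -> (q | p))), u   [&-rule on 1]
4. []<>(~q -> (q | p)), u   [~->-rule on 3]
5. ~<>(~q -> (q | p)), u   [~->-rule on 3]
6. <>(~q -> (q | p)), u   [[]-rule on 4 via uRu]
7. ~(~q -> (q | p)), u   [~<>-rule on 5 via uRu]
8. ~q, u   [~->-rule on 7]
9. ~(q | p), u   [~->-rule on 7]
10. ~p, u   [~|-rule on 9]
11. ~[]p, u   [~&-rule on 2 (branches; this branch)]
12. ~q -> (q | p), v   [<>-rule on 6: fresh world v, uRv]
13. <>(~q -> (q | p)), v   [[]-rule on 4 via uRv]
14. ~(~q -> (q | p)), v   [~<>-rule on 5 via uRv]
15. ~q, v   [~->-rule on 14]
16. ~(q | p), v   [~->-rule on 14]
17. ~p, v   [~|-rule on 16]
18. q | p, v   [->-rule on 12 (branches; this branch)]
19. p, v   [|-rule on 18 (branches; this branch)]
Accessibility: uRu, uRv, vRv
Branch closes: p and ~p both at v.
Every branch closes; the branch above is one of them.

Unsatisfiable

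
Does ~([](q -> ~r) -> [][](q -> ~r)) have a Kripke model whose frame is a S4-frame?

1. ~([](q -> ~r) -> [][](q -> ~r)), w0
2. [](q -> ~r), w0
3. ~[][](q -> ~r), w0
4. q -> ~r, w0
5. ~r, w0
6. ~[](q -> ~r), w1
7. q -> ~r, w1
8. ~r, w1
9. ~(q -> ~r), w2
10. q, w2
11. r, w2
12. q -> ~r, w2
13. ~r, w2
Accessibility: w0Rw0, w0Rw1, w0Rw2, w1Rw1, w1Rw2, w2Rw2
Branch closes: r and ~r both at w2.
Every branch closes; the branch above is one of them.

No, unsatisfiable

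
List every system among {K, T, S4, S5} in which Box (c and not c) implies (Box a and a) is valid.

T-tableau for the negation not (Box (c and not c) implies (Box a and a)):
1. not (Box (c and not c) implies (Box a and a)), u
2. Box (c and not c), u
3. not (Box a and a), u
4. c and not c, u
5. c, u
6. not c, u
Accessibility: uRu
Branch closes: c and not c both at u.
Every branch closes (one shown): valid in T, hence also in S4, S5 (every theorem of T is a theorem of S4 and S5).
K-tableau for the negation not (Box (c and not c) implies (Box a and a)):
1. not (Box (c and not c) implies (Box a and a)), u
2. Box (c and not c), u
3. not (Box a and a), u
4. not a, u
Complete open branch: countermodel on a K-frame, so not valid in K.

T, S4, S5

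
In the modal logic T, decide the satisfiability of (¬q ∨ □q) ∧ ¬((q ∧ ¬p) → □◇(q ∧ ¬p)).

Yes, satisfiable

1. (¬q ∨ □q) ∧ ¬((q ∧ ¬p) → □◇(q ∧ ¬p)), u
2. ¬q ∨ □q, u   [∧-rule on 1]
3. ¬((q ∧ ¬p) → □◇(q ∧ ¬p)), u   [∧-rule on 1]
4. q ∧ ¬p, u   [¬→-rule on 3]
5. ¬□◇(q ∧ ¬p), u   [¬→-rule on 3]
6. q, u   [∧-rule on 4]
7. ¬p, u   [∧-rule on 4]
8. □q, u   [∨-rule on 2 (branches; this branch)]
9. ¬◇(q ∧ ¬p), v   [¬□-rule on 5: fresh world v, uRv]
10. q, v   [□-rule on 8 via uRv]
11. ¬(q ∧ ¬p), v   [¬◇-rule on 9 via vRv]
12. p, v   [¬∧-rule on 11 (branches; this branch)]
Accessibility: uRu, uRv, vRv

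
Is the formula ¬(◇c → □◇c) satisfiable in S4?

Satisfiable

1. ¬(◇c → □◇c), u
2. ◇c, u
3. ¬□◇c, u
4. c, v
5. ¬◇c, w
6. ¬c, w
Accessibility: uRu, uRv, uRw, vRv, wRw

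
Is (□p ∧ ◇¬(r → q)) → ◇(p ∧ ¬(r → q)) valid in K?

Tableau for the negation ¬((□p ∧ ◇¬(r → q)) → ◇(p ∧ ¬(r → q))):
1. ¬((□p ∧ ◇¬(r → q)) → ◇(p ∧ ¬(r → q))), 0
2. □p ∧ ◇¬(r → q), 0   [¬→-rule on 1]
3. ¬◇(p ∧ ¬(r → q)), 0   [¬→-rule on 1]
4. □p, 0   [∧-rule on 2]
5. ◇¬(r → q), 0   [∧-rule on 2]
6. ¬(r → q), 1   [◇-rule on 5: fresh world 1, 0R1]
7. r, 1   [¬→-rule on 6]
8. ¬q, 1   [¬→-rule on 6]
9. ¬(p ∧ ¬(r → q)), 1   [¬◇-rule on 3 via 0R1]
10. p, 1   [□-rule on 4 via 0R1]
11. r → q, 1   [¬∧-rule on 9 (branches; this branch)]
12. q, 1   [→-rule on 11 (branches; this branch)]
Accessibility: 0R1
Branch closes: q and ¬q both at 1.
All branches of the negation close; one closing branch shown above.

Yes, valid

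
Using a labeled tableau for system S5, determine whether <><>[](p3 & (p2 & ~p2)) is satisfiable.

Unsatisfiable

1. <><>[](p3 & (p2 & ~p2)), u
2. <>[](p3 & (p2 & ~p2)), v
3. [](p3 & (p2 & ~p2)), w
4. p3 & (p2 & ~p2), u
5. p3, u
6. p2 & ~p2, u
7. p2, u
8. ~p2, u
Accessibility: uRu, uRv, uRw, vRu, vRv, vRw, wRu, wRv, wRw
Branch closes: p2 and ~p2 both at u.
Every branch closes; the branch above is one of them.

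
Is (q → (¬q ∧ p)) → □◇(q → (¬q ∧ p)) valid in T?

Invalid (countermodel exists)

Tableau for the negation ¬((q → (¬q ∧ p)) → □◇(q → (¬q ∧ p))):
1. ¬((q → (¬q ∧ p)) → □◇(q → (¬q ∧ p))), w0
2. q → (¬q ∧ p), w0   [¬→-rule on 1]
3. ¬□◇(q → (¬q ∧ p)), w0   [¬→-rule on 1]
4. ¬q ∧ p, w0   [→-rule on 2 (branches; this branch)]
5. ¬q, w0   [∧-rule on 4]
6. p, w0   [∧-rule on 4]
7. ¬◇(q → (¬q ∧ p)), w1   [¬□-rule on 3: fresh world w1, w0Rw1]
8. ¬(q → (¬q ∧ p)), w1   [¬◇-rule on 7 via w1Rw1]
9. q, w1   [¬→-rule on 8]
10. ¬(¬q ∧ p), w1   [¬→-rule on 8]
11. ¬p, w1   [¬∧-rule on 10 (branches; this branch)]
Accessibility: w0Rw0, w0Rw1, w1Rw1
The negation has an open branch (countermodel exists).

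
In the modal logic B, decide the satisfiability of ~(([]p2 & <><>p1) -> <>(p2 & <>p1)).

1. ~(([]p2 & <><>p1) -> <>(p2 & <>p1)), u
2. []p2 & <><>p1, u
3. ~<>(p2 & <>p1), u
4. []p2, u
5. <><>p1, u
6. ~(p2 & <>p1), u
7. p2, u
8. ~<>p1, u
9. ~p1, u
10. <>p1, v
11. ~(p2 & <>p1), v
12. p2, v
13. ~p1, v
14. ~<>p1, v
15. p1, w
16. ~p1, w
Accessibility: uRu, uRv, vRu, vRv, vRw, wRv, wRw
Branch closes: p1 and ~p1 both at w.
Every branch closes; the branch above is one of them.

Unsatisfiable (every branch closes)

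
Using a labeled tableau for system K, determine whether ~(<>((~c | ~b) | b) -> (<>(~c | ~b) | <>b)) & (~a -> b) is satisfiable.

1. ~(<>((~c | ~b) | b) -> (<>(~c | ~b) | <>b)) & (~a -> b), w0
2. ~(<>((~c | ~b) | b) -> (<>(~c | ~b) | <>b)), w0
3. ~a -> b, w0
4. <>((~c | ~b) | b), w0
5. ~(<>(~c | ~b) | <>b), w0
6. ~<>(~c | ~b), w0
7. ~<>b, w0
8. b, w0
9. (~c | ~b) | b, w1
10. ~(~c | ~b), w1
11. c, w1
12. b, w1
13. ~b, w1
Accessibility: w0Rw1
Branch closes: b and ~b both at w1.
Every branch closes; the branch above is one of them.

Unsatisfiable (every branch closes)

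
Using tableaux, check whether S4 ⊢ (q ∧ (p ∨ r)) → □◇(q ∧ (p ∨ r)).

Tableau for the negation ¬((q ∧ (p ∨ r)) → □◇(q ∧ (p ∨ r))):
1. ¬((q ∧ (p ∨ r)) → □◇(q ∧ (p ∨ r))), 0
2. q ∧ (p ∨ r), 0   [¬→-rule on 1]
3. ¬□◇(q ∧ (p ∨ r)), 0   [¬→-rule on 1]
4. q, 0   [∧-rule on 2]
5. p ∨ r, 0   [∧-rule on 2]
6. r, 0   [∨-rule on 5 (branches; this branch)]
7. ¬◇(q ∧ (p ∨ r)), 1   [¬□-rule on 3: fresh world 1, 0R1]
8. ¬(q ∧ (p ∨ r)), 1   [¬◇-rule on 7 via 1R1]
9. ¬(p ∨ r), 1   [¬∧-rule on 8 (branches; this branch)]
10. ¬p, 1   [¬∨-rule on 9]
11. ¬r, 1   [¬∨-rule on 9]
Accessibility: 0R0, 0R1, 1R1
The negation has an open branch (countermodel exists).

Invalid (countermodel exists)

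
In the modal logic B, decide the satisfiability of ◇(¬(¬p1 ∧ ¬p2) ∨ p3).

Satisfiable (open branch found)

1. ◇(¬(¬p1 ∧ ¬p2) ∨ p3), w0
2. ¬(¬p1 ∧ ¬p2) ∨ p3, w1
3. p3, w1
Accessibility: w0Rw0, w0Rw1, w1Rw0, w1Rw1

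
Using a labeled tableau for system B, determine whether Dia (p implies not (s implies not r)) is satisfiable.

Yes, satisfiable

1. Dia (p implies not (s implies not r)), 0
2. p implies not (s implies not r), 1
3. not (s implies not r), 1
4. s, 1
5. r, 1
Accessibility: 0R0, 0R1, 1R0, 1R1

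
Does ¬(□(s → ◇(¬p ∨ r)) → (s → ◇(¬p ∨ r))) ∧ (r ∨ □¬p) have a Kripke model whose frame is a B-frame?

1. ¬(□(s → ◇(¬p ∨ r)) → (s → ◇(¬p ∨ r))) ∧ (r ∨ □¬p), w0
2. ¬(□(s → ◇(¬p ∨ r)) → (s → ◇(¬p ∨ r))), w0   [∧-rule on 1]
3. r ∨ □¬p, w0   [∧-rule on 1]
4. □(s → ◇(¬p ∨ r)), w0   [¬→-rule on 2]
5. ¬(s → ◇(¬p ∨ r)), w0   [¬→-rule on 2]
6. s, w0   [¬→-rule on 5]
7. ¬◇(¬p ∨ r), w0   [¬→-rule on 5]
8. s → ◇(¬p ∨ r), w0   [□-rule on 4 via w0Rw0]
9. ¬(¬p ∨ r), w0   [¬◇-rule on 7 via w0Rw0]
10. p, w0   [¬∨-rule on 9]
11. ¬r, w0   [¬∨-rule on 9]
12. □¬p, w0   [∨-rule on 3 (branches; this branch)]
13. ¬p, w0   [□-rule on 12 via w0Rw0]
Accessibility: w0Rw0
Branch closes: p and ¬p both at w0.
All branches of the tableau close; one closing branch shown above.

No, unsatisfiable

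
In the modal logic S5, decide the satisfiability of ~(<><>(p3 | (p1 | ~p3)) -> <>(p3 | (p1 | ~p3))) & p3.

Unsatisfiable

1. ~(<><>(p3 | (p1 | ~p3)) -> <>(p3 | (p1 | ~p3))) & p3, u
2. ~(<><>(p3 | (p1 | ~p3)) -> <>(p3 | (p1 | ~p3))), u
3. p3, u
4. <><>(p3 | (p1 | ~p3)), u
5. ~<>(p3 | (p1 | ~p3)), u
6. ~(p3 | (p1 | ~p3)), u
7. ~p3, u
8. ~(p1 | ~p3), u
Accessibility: uRu
Branch closes: p3 and ~p3 both at u.
Every branch closes; the branch above is one of them.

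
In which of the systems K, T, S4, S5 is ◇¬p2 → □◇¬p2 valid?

S5

S4-tableau for the negation ¬(◇¬p2 → □◇¬p2):
1. ¬(◇¬p2 → □◇¬p2), w0
2. ◇¬p2, w0
3. ¬□◇¬p2, w0
4. ¬p2, w1
5. ¬◇¬p2, w2
6. p2, w2
Accessibility: w0Rw0, w0Rw1, w0Rw2, w1Rw1, w2Rw2
Complete open branch: countermodel on an S4-frame, so not valid in S4, nor in K, T (the same frame is also a K-frame and a T-frame).
S5-tableau for the negation ¬(◇¬p2 → □◇¬p2):
1. ¬(◇¬p2 → □◇¬p2), w0
2. ◇¬p2, w0
3. ¬□◇¬p2, w0
4. ¬p2, w1
5. ¬◇¬p2, w2
6. p2, w0
7. p2, w1
Accessibility: w0Rw0, w0Rw1, w0Rw2, w1Rw0, w1Rw1, w1Rw2, w2Rw0, w2Rw1, w2Rw2
Branch closes: p2 and ¬p2 both at w1.
Every branch closes (one shown): valid in S5.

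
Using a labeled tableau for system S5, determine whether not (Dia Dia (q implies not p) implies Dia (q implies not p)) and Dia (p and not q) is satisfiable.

Unsatisfiable

1. not (Dia Dia (q implies not p) implies Dia (q implies not p)) and Dia (p and not q), w0
2. not (Dia Dia (q implies not p) implies Dia (q implies not p)), w0
3. Dia (p and not q), w0
4. Dia Dia (q implies not p), w0
5. not Dia (q implies not p), w0
6. not (q implies not p), w0
7. q, w0
8. p, w0
9. p and not q, w1
10. p, w1
11. not q, w1
12. not (q implies not p), w1
13. q, w1
Accessibility: w0Rw0, w0Rw1, w1Rw0, w1Rw1
Branch closes: q and not q both at w1.
Every branch closes; the branch above is one of them.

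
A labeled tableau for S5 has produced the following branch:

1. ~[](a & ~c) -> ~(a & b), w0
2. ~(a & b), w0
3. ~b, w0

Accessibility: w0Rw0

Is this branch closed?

There is no literal clash: for every atom and world, at most one sign appears.

Open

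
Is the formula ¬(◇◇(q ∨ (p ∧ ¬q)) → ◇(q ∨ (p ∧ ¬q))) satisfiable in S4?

No, unsatisfiable

1. ¬(◇◇(q ∨ (p ∧ ¬q)) → ◇(q ∨ (p ∧ ¬q))), u
2. ◇◇(q ∨ (p ∧ ¬q)), u
3. ¬◇(q ∨ (p ∧ ¬q)), u
4. ¬(q ∨ (p ∧ ¬q)), u
5. ¬q, u
6. ¬(p ∧ ¬q), u
7. ¬p, u
8. ◇(q ∨ (p ∧ ¬q)), v
9. ¬(q ∨ (p ∧ ¬q)), v
10. ¬q, v
11. ¬(p ∧ ¬q), v
12. ¬p, v
13. q ∨ (p ∧ ¬q), w
14. ¬(q ∨ (p ∧ ¬q)), w
15. ¬q, w
16. ¬(p ∧ ¬q), w
17. p ∧ ¬q, w
18. p, w
19. q, w
Accessibility: uRu, uRv, uRw, vRv, vRw, wRw
Branch closes: q and ¬q both at w.
(One branch shown.) All branches close.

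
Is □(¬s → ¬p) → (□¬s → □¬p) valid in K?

Tableau for the negation ¬(□(¬s → ¬p) → (□¬s → □¬p)):
1. ¬(□(¬s → ¬p) → (□¬s → □¬p)), w0
2. □(¬s → ¬p), w0
3. ¬(□¬s → □¬p), w0
4. □¬s, w0
5. ¬□¬p, w0
6. p, w1
7. ¬s → ¬p, w1
8. ¬s, w1
9. ¬p, w1
Accessibility: w0Rw1
Branch closes: p and ¬p both at w1.
Every branch of the negation's tableau closes; the branch above is one of them.

Valid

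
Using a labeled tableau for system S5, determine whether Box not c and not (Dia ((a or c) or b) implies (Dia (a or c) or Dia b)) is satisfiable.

1. Box not c and not (Dia ((a or c) or b) implies (Dia (a or c) or Dia b)), 0
2. Box not c, 0
3. not (Dia ((a or c) or b) implies (Dia (a or c) or Dia b)), 0
4. Dia ((a or c) or b), 0
5. not (Dia (a or c) or Dia b), 0
6. not Dia (a or c), 0
7. not Dia b, 0
8. not c, 0
9. not (a or c), 0
10. not a, 0
11. not b, 0
12. (a or c) or b, 1
13. not c, 1
14. not (a or c), 1
15. not a, 1
16. not b, 1
17. a or c, 1
18. c, 1
Accessibility: 0R0, 0R1, 1R0, 1R1
Branch closes: c and not c both at 1.
All branches of the tableau close; one closing branch shown above.

Unsatisfiable (every branch closes)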